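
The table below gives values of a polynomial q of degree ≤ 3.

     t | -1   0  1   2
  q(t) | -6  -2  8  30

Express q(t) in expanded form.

Write q(t) = at^3 + bt^2 + ct + d. Substituting each data point gives a linear system:
  -a + b - c + d = -6
  d = -2
  a + b + c + d = 8
  8a + 4b + 2c + d = 30
Solving the system yields a = 1, b = 3, c = 6, d = -2.
So q(t) = t^3 + 3t^2 + 6t - 2.
Check: q(2) = 30. ✓

q(t) = t^3 + 3t^2 + 6t - 2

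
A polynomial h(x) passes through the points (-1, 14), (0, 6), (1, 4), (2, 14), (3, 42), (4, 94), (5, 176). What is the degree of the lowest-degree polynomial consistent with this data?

3

Forward differences of the values at x = -1, 0, 1, 2, 3, 4, 5:
  h  : 14  6  4  14  42  94  176
  Δ  : -8  -2  10  28  52  82
  Δ^2: 6  12  18  24  30
  Δ^3: 6  6  6  6
  Δ^4: 0  0  0
  Δ^5: 0  0
  Δ^6: 0
The third differences are constant (6) and nonzero, while all higher differences vanish, so the minimal degree is 3.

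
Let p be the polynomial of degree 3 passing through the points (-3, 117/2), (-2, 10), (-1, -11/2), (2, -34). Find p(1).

-19/2

Using the Lagrange interpolation formula with nodes -3, -2, -1, 2:
  L_0(t) = (t + 2)(t + 1)(t - 2) / -10
  L_1(t) = (t + 3)(t + 1)(t - 2) / 4
  L_2(t) = (t + 3)(t + 2)(t - 2) / -6
  L_3(t) = (t + 3)(t + 2)(t + 1) / 60
Then p(t) = 117/2·L_0(t) + 10·L_1(t) - 11/2·L_2(t) - 34·L_3(t).
Expanding and collecting terms gives p(t) = -3t³ - (3/2)t² + t - 6.
Evaluating at t = 1: p(1) = -19/2.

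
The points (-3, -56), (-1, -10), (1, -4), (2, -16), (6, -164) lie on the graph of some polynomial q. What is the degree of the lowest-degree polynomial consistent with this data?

2

Divided differences on the nodes -3, -1, 1, 2, 6:
  order 0: -56  -10  -4  -16  -164
  order 1: 23  3  -12  -37
  order 2: -5  -5  -5
  order 3: 0  0
  order 4: 0
The order-2 divided differences are all -5 (nonzero) and every higher order vanishes, so the data lies on a polynomial of degree exactly 2.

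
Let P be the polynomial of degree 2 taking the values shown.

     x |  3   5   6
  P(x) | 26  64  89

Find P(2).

13

Write P(x) = ax^2 + bx + c. Substituting each data point gives a linear system:
  9a + 3b + c = 26
  25a + 5b + c = 64
  36a + 6b + c = 89
Solving the system yields a = 2, b = 3, c = -1.
So P(x) = 2x^2 + 3x - 1.
Then P(2) = 13.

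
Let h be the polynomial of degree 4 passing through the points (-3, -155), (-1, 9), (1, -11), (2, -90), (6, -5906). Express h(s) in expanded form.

h(s) = -4s^4 - 4s^3 + 5s^2 - 6s - 2

Write h(s) = as^4 + bs^3 + cs^2 + ds + e. Substituting each data point gives a linear system:
  81a - 27b + 9c - 3d + e = -155
  a - b + c - d + e = 9
  a + b + c + d + e = -11
  16a + 8b + 4c + 2d + e = -90
  1296a + 216b + 36c + 6d + e = -5906
Solving the system yields a = -4, b = -4, c = 5, d = -6, e = -2.
So h(s) = -4s^4 - 4s^3 + 5s^2 - 6s - 2.
Check: h(1) = -11. ✓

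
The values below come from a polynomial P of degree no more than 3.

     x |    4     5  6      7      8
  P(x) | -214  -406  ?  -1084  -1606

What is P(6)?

The 4 known points determine the degree-3 polynomial uniquely.
Write P(x) = ax^3 + bx^2 + cx + d. Substituting each data point gives a linear system:
  64a + 16b + 4c + d = -214
  125a + 25b + 5c + d = -406
  343a + 49b + 7c + d = -1084
  512a + 64b + 8c + d = -1606
Solving the system yields a = -3, b = -1, c = 0, d = -6.
So P(x) = -3x^3 - x^2 - 6.
Then P(6) = -690.

-690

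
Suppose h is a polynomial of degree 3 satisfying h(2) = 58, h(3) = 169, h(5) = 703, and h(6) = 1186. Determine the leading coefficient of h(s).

5

Write h(s) = as^3 + bs^2 + cs + d. Substituting each data point gives a linear system:
  8a + 4b + 2c + d = 58
  27a + 9b + 3c + d = 169
  125a + 25b + 5c + d = 703
  216a + 36b + 6c + d = 1186
Solving the system yields a = 5, b = 2, c = 6, d = -2.
So h(s) = 5s^3 + 2s^2 + 6s - 2.
The leading coefficient is 5.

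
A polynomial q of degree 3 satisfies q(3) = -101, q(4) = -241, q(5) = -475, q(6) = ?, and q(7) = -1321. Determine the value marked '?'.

-827

The 4 known points determine the degree-3 polynomial uniquely.
Write q(s) = as^3 + bs^2 + cs + d. Substituting each data point gives a linear system:
  27a + 9b + 3c + d = -101
  64a + 16b + 4c + d = -241
  125a + 25b + 5c + d = -475
  343a + 49b + 7c + d = -1321
Solving the system yields a = -4, b = 1, c = 1, d = -5.
So q(s) = -4s^3 + s^2 + s - 5.
Then q(6) = -827.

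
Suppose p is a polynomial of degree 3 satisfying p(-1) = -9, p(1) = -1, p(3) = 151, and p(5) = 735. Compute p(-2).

-49

Forward differences of the values at n = -1, 1, 3, 5:
  p  : -9  -1  151  735
  Δ  : 8  152  584
  Δ^2: 144  432
  Δ^3: 288
The third differences are constant, confirming degree 3.
Interpolating (Newton forward form) and evaluating at n = -2 gives p(-2) = -49.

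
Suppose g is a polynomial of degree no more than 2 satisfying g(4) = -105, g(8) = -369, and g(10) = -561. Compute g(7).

Using the Lagrange interpolation formula with nodes 4, 8, 10:
  L_0(x) = (x - 8)(x - 10) / 24
  L_1(x) = (x - 4)(x - 10) / -8
  L_2(x) = (x - 4)(x - 8) / 12
Then g(x) = -105·L_0(x) - 369·L_1(x) - 561·L_2(x).
Expanding and collecting terms gives g(x) = -5x² - 6x - 1.
Evaluating at x = 7: g(7) = -288.

-288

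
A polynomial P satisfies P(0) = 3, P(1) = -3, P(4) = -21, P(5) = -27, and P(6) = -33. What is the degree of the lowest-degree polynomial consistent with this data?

1

Divided differences on the nodes 0, 1, 4, 5, 6:
  order 0: 3  -3  -21  -27  -33
  order 1: -6  -6  -6  -6
  order 2: 0  0  0
  order 3: 0  0
  order 4: 0
The order-1 divided differences are all -6 (nonzero) and every higher order vanishes, so the data lies on a polynomial of degree exactly 1.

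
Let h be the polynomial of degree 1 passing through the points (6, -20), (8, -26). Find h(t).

Write h(t) = at + b. Substituting each data point gives a linear system:
  6a + b = -20
  8a + b = -26
Solving the system yields a = -3, b = -2.
So h(t) = -3t - 2.
Check: h(8) = -26. ✓

h(t) = -3t - 2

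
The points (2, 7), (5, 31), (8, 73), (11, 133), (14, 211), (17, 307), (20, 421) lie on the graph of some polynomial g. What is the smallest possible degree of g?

Forward differences of the values at t = 2, 5, 8, 11, 14, 17, 20:
  g  : 7  31  73  133  211  307  421
  Δ  : 24  42  60  78  96  114
  Δ^2: 18  18  18  18  18
  Δ^3: 0  0  0  0
  Δ^4: 0  0  0
  Δ^5: 0  0
  Δ^6: 0
The second differences are constant (18) and nonzero, while all higher differences vanish, so the minimal degree is 2.

2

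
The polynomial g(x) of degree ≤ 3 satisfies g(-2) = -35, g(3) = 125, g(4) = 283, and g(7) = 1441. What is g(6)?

917

Write g(x) = ax^3 + bx^2 + cx + d. Substituting each data point gives a linear system:
  -8a + 4b - 2c + d = -35
  27a + 9b + 3c + d = 125
  64a + 16b + 4c + d = 283
  343a + 49b + 7c + d = 1441
Solving the system yields a = 4, b = 1, c = 3, d = -1.
So g(x) = 4x³ + x² + 3x - 1.
Then g(6) = 917.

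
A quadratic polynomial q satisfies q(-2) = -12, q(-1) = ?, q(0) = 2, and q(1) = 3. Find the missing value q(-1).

On equispaced nodes a degree-2 polynomial has vanishing third forward difference, so
  - q(-2) + 3·q(-1) - 3·q(0) + q(1) = 0.
Substituting the known values and solving for q(-1):
  3·q(-1) = -9
  q(-1) = -3.

-3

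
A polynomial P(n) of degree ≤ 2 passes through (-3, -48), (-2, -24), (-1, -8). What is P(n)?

Write P(n) = an^2 + bn + c. Substituting each data point gives a linear system:
  9a - 3b + c = -48
  4a - 2b + c = -24
  a - b + c = -8
Solving the system yields a = -4, b = 4, c = 0.
So P(n) = -4n² + 4n.
Check: P(-1) = -8. ✓

P(n) = -4n^2 + 4n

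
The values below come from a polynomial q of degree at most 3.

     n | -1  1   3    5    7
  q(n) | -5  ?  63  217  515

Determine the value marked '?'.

5

The 4 known points determine the degree-3 polynomial uniquely.
Write q(n) = an^3 + bn^2 + cn + d. Substituting each data point gives a linear system:
  -a + b - c + d = -5
  27a + 9b + 3c + d = 63
  125a + 25b + 5c + d = 217
  343a + 49b + 7c + d = 515
Solving the system yields a = 1, b = 3, c = 4, d = -3.
So q(n) = n³ + 3n² + 4n - 3.
Then q(1) = 5.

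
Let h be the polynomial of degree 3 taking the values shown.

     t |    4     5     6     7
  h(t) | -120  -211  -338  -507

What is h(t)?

Write h(t) = at^3 + bt^2 + ct + d. Substituting each data point gives a linear system:
  64a + 16b + 4c + d = -120
  125a + 25b + 5c + d = -211
  216a + 36b + 6c + d = -338
  343a + 49b + 7c + d = -507
Solving the system yields a = -1, b = -3, c = -3, d = 4.
So h(t) = -t³ - 3t² - 3t + 4.
Check: h(6) = -338. ✓

h(t) = -t^3 - 3t^2 - 3t + 4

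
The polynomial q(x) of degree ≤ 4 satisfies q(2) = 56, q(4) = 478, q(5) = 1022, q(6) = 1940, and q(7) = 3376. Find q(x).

q(x) = x^4 + 2x^3 + 6x^2 - x + 2

Write q(x) = ax^4 + bx^3 + cx^2 + dx + e. Substituting each data point gives a linear system:
  16a + 8b + 4c + 2d + e = 56
  256a + 64b + 16c + 4d + e = 478
  625a + 125b + 25c + 5d + e = 1022
  1296a + 216b + 36c + 6d + e = 1940
  2401a + 343b + 49c + 7d + e = 3376
Solving the system yields a = 1, b = 2, c = 6, d = -1, e = 2.
So q(x) = x^4 + 2x^3 + 6x^2 - x + 2.
Check: q(2) = 56. ✓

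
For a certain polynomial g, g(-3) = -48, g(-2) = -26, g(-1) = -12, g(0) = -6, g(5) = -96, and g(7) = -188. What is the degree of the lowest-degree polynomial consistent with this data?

2

Divided differences on the nodes -3, -2, -1, 0, 5, 7:
  order 0: -48  -26  -12  -6  -96  -188
  order 1: 22  14  6  -18  -46
  order 2: -4  -4  -4  -4
  order 3: 0  0  0
  order 4: 0  0
  order 5: 0
The order-2 divided differences are all -4 (nonzero) and every higher order vanishes, so the data lies on a polynomial of degree exactly 2.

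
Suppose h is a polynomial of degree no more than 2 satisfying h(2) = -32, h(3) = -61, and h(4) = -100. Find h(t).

Write h(t) = at^2 + bt + c. Substituting each data point gives a linear system:
  4a + 2b + c = -32
  9a + 3b + c = -61
  16a + 4b + c = -100
Solving the system yields a = -5, b = -4, c = -4.
So h(t) = -5t^2 - 4t - 4.
Check: h(2) = -32. ✓

h(t) = -5t^2 - 4t - 4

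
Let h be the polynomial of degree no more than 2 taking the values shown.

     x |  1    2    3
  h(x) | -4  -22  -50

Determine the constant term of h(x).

Write h(x) = ax^2 + bx + c. Substituting each data point gives a linear system:
  a + b + c = -4
  4a + 2b + c = -22
  9a + 3b + c = -50
Solving the system yields a = -5, b = -3, c = 4.
So h(x) = -5x^2 - 3x + 4.
The constant term is 4.

4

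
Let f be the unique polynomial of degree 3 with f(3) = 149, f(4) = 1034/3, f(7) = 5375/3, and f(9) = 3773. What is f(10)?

Using the Lagrange interpolation formula with nodes 3, 4, 7, 9:
  L_0(n) = (n - 4)(n - 7)(n - 9) / -24
  L_1(n) = (n - 3)(n - 7)(n - 9) / 15
  L_2(n) = (n - 3)(n - 4)(n - 9) / -24
  L_3(n) = (n - 3)(n - 4)(n - 7) / 60
Then f(n) = 149·L_0(n) + 1034/3·L_1(n) + 5375/3·L_2(n) + 3773·L_3(n).
Expanding and collecting terms gives f(n) = 5n³ + (5/3)n² - n + 2.
Evaluating at n = 10: f(10) = 15476/3.

15476/3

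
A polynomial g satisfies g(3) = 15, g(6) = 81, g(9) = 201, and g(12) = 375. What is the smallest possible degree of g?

Forward differences of the values at u = 3, 6, 9, 12:
  g  : 15  81  201  375
  Δ  : 66  120  174
  Δ^2: 54  54
  Δ^3: 0
The second differences are constant (54) and nonzero, while all higher differences vanish, so the minimal degree is 2.

2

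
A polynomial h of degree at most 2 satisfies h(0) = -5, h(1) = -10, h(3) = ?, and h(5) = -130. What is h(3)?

The 3 known points determine the degree-2 polynomial uniquely.
Write h(s) = as^2 + bs + c. Substituting each data point gives a linear system:
  c = -5
  a + b + c = -10
  25a + 5b + c = -130
Solving the system yields a = -5, b = 0, c = -5.
So h(s) = -5s² - 5.
Then h(3) = -50.

-50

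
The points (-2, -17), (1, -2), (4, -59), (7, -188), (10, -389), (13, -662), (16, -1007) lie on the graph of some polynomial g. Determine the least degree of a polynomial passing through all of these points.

2

Forward differences of the values at x = -2, 1, 4, 7, 10, 13, 16:
  g  : -17  -2  -59  -188  -389  -662  -1007
  Δ  : 15  -57  -129  -201  -273  -345
  Δ^2: -72  -72  -72  -72  -72
  Δ^3: 0  0  0  0
  Δ^4: 0  0  0
  Δ^5: 0  0
  Δ^6: 0
The second differences are constant (-72) and nonzero, while all higher differences vanish, so the minimal degree is 2.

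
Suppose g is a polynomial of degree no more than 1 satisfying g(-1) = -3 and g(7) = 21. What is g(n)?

g(n) = 3n

Using the Lagrange interpolation formula with nodes -1, 7:
  L_0(n) = (n - 7) / -8
  L_1(n) = (n + 1) / 8
Then g(n) = -3·L_0(n) + 21·L_1(n).
Expanding and collecting terms gives g(n) = 3n.
Check: g(7) = 21. ✓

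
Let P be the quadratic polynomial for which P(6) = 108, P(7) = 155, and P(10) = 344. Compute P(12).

Write P(u) = au^2 + bu + c. Substituting each data point gives a linear system:
  36a + 6b + c = 108
  49a + 7b + c = 155
  100a + 10b + c = 344
Solving the system yields a = 4, b = -5, c = -6.
So P(u) = 4u² - 5u - 6.
Then P(12) = 510.

510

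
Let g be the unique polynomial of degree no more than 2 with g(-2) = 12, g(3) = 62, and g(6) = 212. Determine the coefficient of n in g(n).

Write g(n) = an^2 + bn + c. Substituting each data point gives a linear system:
  4a - 2b + c = 12
  9a + 3b + c = 62
  36a + 6b + c = 212
Solving the system yields a = 5, b = 5, c = 2.
So g(n) = 5n^2 + 5n + 2.
The coefficient of n is 5.

5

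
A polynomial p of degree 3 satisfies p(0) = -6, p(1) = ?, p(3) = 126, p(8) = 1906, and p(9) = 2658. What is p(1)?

2

The 4 known points determine the degree-3 polynomial uniquely.
Write p(t) = at^3 + bt^2 + ct + d. Substituting each data point gives a linear system:
  d = -6
  27a + 9b + 3c + d = 126
  512a + 64b + 8c + d = 1906
  729a + 81b + 9c + d = 2658
Solving the system yields a = 3, b = 6, c = -1, d = -6.
So p(t) = 3t^3 + 6t^2 - t - 6.
Then p(1) = 2.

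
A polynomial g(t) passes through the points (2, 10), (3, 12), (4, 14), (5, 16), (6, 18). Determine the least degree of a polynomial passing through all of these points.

Forward differences of the values at t = 2, 3, 4, 5, 6:
  g  : 10  12  14  16  18
  Δ  : 2  2  2  2
  Δ^2: 0  0  0
  Δ^3: 0  0
  Δ^4: 0
The first differences are constant (2) and nonzero, while all higher differences vanish, so the minimal degree is 1.

1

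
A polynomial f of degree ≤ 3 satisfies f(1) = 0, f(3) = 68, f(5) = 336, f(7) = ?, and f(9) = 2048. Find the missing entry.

The 4 known points determine the degree-3 polynomial uniquely.
Write f(u) = au^3 + bu^2 + cu + d. Substituting each data point gives a linear system:
  a + b + c + d = 0
  27a + 9b + 3c + d = 68
  125a + 25b + 5c + d = 336
  729a + 81b + 9c + d = 2048
Solving the system yields a = 3, b = -2, c = 3, d = -4.
So f(u) = 3u³ - 2u² + 3u - 4.
Then f(7) = 948.

948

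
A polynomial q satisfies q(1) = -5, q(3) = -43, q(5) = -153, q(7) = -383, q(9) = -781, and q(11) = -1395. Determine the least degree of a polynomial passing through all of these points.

Forward differences of the values at n = 1, 3, 5, 7, 9, 11:
  q  : -5  -43  -153  -383  -781  -1395
  Δ  : -38  -110  -230  -398  -614
  Δ^2: -72  -120  -168  -216
  Δ^3: -48  -48  -48
  Δ^4: 0  0
  Δ^5: 0
The third differences are constant (-48) and nonzero, while all higher differences vanish, so the minimal degree is 3.

3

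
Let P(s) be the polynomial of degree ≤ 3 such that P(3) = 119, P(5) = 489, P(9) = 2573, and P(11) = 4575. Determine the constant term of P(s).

-1

Write P(s) = as^3 + bs^2 + cs + d. Substituting each data point gives a linear system:
  27a + 9b + 3c + d = 119
  125a + 25b + 5c + d = 489
  729a + 81b + 9c + d = 2573
  1331a + 121b + 11c + d = 4575
Solving the system yields a = 3, b = 5, c = -2, d = -1.
So P(s) = 3s^3 + 5s^2 - 2s - 1.
The constant term is -1.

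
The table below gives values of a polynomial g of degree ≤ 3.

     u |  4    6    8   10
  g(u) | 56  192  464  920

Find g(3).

24

Using the Lagrange interpolation formula with nodes 4, 6, 8, 10:
  L_0(u) = (u - 6)(u - 8)(u - 10) / -48
  L_1(u) = (u - 4)(u - 8)(u - 10) / 16
  L_2(u) = (u - 4)(u - 6)(u - 10) / -16
  L_3(u) = (u - 4)(u - 6)(u - 8) / 48
Then g(u) = 56·L_0(u) + 192·L_1(u) + 464·L_2(u) + 920·L_3(u).
Expanding and collecting terms gives g(u) = u^3 - u^2 + 2u.
Evaluating at u = 3: g(3) = 24.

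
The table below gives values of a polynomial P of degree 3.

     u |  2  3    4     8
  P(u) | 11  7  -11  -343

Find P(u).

P(u) = -u^3 + 2u^2 + 5u + 1

Write P(u) = au^3 + bu^2 + cu + d. Substituting each data point gives a linear system:
  8a + 4b + 2c + d = 11
  27a + 9b + 3c + d = 7
  64a + 16b + 4c + d = -11
  512a + 64b + 8c + d = -343
Solving the system yields a = -1, b = 2, c = 5, d = 1.
So P(u) = -u³ + 2u² + 5u + 1.
Check: P(3) = 7. ✓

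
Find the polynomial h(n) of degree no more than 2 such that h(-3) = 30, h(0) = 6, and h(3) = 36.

h(n) = 3n^2 + n + 6

Write h(n) = an^2 + bn + c. Substituting each data point gives a linear system:
  9a - 3b + c = 30
  c = 6
  9a + 3b + c = 36
Solving the system yields a = 3, b = 1, c = 6.
So h(n) = 3n² + n + 6.
Check: h(0) = 6. ✓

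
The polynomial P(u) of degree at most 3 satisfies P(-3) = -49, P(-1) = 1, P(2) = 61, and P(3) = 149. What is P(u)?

Using the Lagrange interpolation formula with nodes -3, -1, 2, 3:
  L_0(u) = (u + 1)(u - 2)(u - 3) / -60
  L_1(u) = (u + 3)(u - 2)(u - 3) / 24
  L_2(u) = (u + 3)(u + 1)(u - 3) / -15
  L_3(u) = (u + 3)(u + 1)(u - 2) / 24
Then P(u) = -49·L_0(u) + 1·L_1(u) + 61·L_2(u) + 149·L_3(u).
Expanding and collecting terms gives P(u) = 3u³ + 5u² + 6u + 5.
Check: P(-1) = 1. ✓

P(u) = 3u^3 + 5u^2 + 6u + 5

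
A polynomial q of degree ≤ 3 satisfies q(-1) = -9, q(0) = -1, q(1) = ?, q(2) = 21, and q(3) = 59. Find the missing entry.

5

The 4 known points determine the degree-3 polynomial uniquely.
Write q(s) = as^3 + bs^2 + cs + d. Substituting each data point gives a linear system:
  -a + b - c + d = -9
  d = -1
  8a + 4b + 2c + d = 21
  27a + 9b + 3c + d = 59
Solving the system yields a = 2, b = -1, c = 5, d = -1.
So q(s) = 2s³ - s² + 5s - 1.
Then q(1) = 5.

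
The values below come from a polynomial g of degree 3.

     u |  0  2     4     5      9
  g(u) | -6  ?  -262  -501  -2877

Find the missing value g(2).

The 4 known points determine the degree-3 polynomial uniquely.
Write g(u) = au^3 + bu^2 + cu + d. Substituting each data point gives a linear system:
  d = -6
  64a + 16b + 4c + d = -262
  125a + 25b + 5c + d = -501
  729a + 81b + 9c + d = -2877
Solving the system yields a = -4, b = 1, c = -4, d = -6.
So g(u) = -4u^3 + u^2 - 4u - 6.
Then g(2) = -42.

-42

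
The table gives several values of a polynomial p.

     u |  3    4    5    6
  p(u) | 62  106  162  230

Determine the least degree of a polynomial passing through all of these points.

Forward differences of the values at u = 3, 4, 5, 6:
  p  : 62  106  162  230
  Δ  : 44  56  68
  Δ^2: 12  12
  Δ^3: 0
The second differences are constant (12) and nonzero, while all higher differences vanish, so the minimal degree is 2.

2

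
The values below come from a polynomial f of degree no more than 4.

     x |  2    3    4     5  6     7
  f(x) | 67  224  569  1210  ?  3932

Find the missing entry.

On equispaced nodes a degree-4 polynomial has vanishing fifth forward difference, so
  - f(2) + 5·f(3) - 10·f(4) + 10·f(5) - 5·f(6) + f(7) = 0.
Substituting the known values and solving for f(6):
  -5·f(6) = -11395
  f(6) = 2279.

2279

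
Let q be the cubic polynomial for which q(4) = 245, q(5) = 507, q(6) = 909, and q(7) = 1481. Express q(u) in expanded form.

q(u) = 5u^3 - 5u^2 + 2u - 3

Write q(u) = au^3 + bu^2 + cu + d. Substituting each data point gives a linear system:
  64a + 16b + 4c + d = 245
  125a + 25b + 5c + d = 507
  216a + 36b + 6c + d = 909
  343a + 49b + 7c + d = 1481
Solving the system yields a = 5, b = -5, c = 2, d = -3.
So q(u) = 5u^3 - 5u^2 + 2u - 3.
Check: q(4) = 245. ✓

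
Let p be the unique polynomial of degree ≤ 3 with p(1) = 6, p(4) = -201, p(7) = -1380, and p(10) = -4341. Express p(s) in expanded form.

Write p(s) = as^3 + bs^2 + cs + d. Substituting each data point gives a linear system:
  a + b + c + d = 6
  64a + 16b + 4c + d = -201
  343a + 49b + 7c + d = -1380
  1000a + 100b + 10c + d = -4341
Solving the system yields a = -5, b = 6, c = 6, d = -1.
So p(s) = -5s^3 + 6s^2 + 6s - 1.
Check: p(7) = -1380. ✓

p(s) = -5s^3 + 6s^2 + 6s - 1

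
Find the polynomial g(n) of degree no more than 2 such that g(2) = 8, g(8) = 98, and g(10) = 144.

g(n) = n^2 + 5n - 6

Write g(n) = an^2 + bn + c. Substituting each data point gives a linear system:
  4a + 2b + c = 8
  64a + 8b + c = 98
  100a + 10b + c = 144
Solving the system yields a = 1, b = 5, c = -6.
So g(n) = n² + 5n - 6.
Check: g(10) = 144. ✓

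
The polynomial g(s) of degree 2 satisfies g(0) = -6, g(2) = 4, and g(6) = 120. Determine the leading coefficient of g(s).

Write g(s) = as^2 + bs + c. Substituting each data point gives a linear system:
  c = -6
  4a + 2b + c = 4
  36a + 6b + c = 120
Solving the system yields a = 4, b = -3, c = -6.
So g(s) = 4s^2 - 3s - 6.
The leading coefficient is 4.

4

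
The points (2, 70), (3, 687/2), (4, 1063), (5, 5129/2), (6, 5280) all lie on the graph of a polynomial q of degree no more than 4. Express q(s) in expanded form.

q(s) = 4s^4 + 3s^2 - (3/2)s - 3

Write q(s) = as^4 + bs^3 + cs^2 + ds + e. Substituting each data point gives a linear system:
  16a + 8b + 4c + 2d + e = 70
  81a + 27b + 9c + 3d + e = 687/2
  256a + 64b + 16c + 4d + e = 1063
  625a + 125b + 25c + 5d + e = 5129/2
  1296a + 216b + 36c + 6d + e = 5280
Solving the system yields a = 4, b = 0, c = 3, d = -3/2, e = -3.
So q(s) = 4s⁴ + 3s² - (3/2)s - 3.
Check: q(4) = 1063. ✓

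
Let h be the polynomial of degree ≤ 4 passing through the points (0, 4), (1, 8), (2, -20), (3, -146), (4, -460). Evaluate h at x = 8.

Using the Lagrange interpolation formula with nodes 0, 1, 2, 3, 4:
  L_0(x) = (x - 1)(x - 2)(x - 3)(x - 4) / 24
  L_1(x) = x(x - 2)(x - 3)(x - 4) / -6
  L_2(x) = x(x - 1)(x - 3)(x - 4) / 4
  L_3(x) = x(x - 1)(x - 2)(x - 4) / -6
  L_4(x) = x(x - 1)(x - 2)(x - 3) / 24
Then h(x) = 4·L_0(x) + 8·L_1(x) - 20·L_2(x) - 146·L_3(x) - 460·L_4(x).
Expanding and collecting terms gives h(x) = -x^4 - 5x^3 + 6x^2 + 4x + 4.
Evaluating at x = 8: h(8) = -6236.

-6236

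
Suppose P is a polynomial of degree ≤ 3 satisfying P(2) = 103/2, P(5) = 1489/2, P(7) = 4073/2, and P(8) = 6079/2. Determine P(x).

Write P(x) = ax^3 + bx^2 + cx + d. Substituting each data point gives a linear system:
  8a + 4b + 2c + d = 103/2
  125a + 25b + 5c + d = 1489/2
  343a + 49b + 7c + d = 4073/2
  512a + 64b + 8c + d = 6079/2
Solving the system yields a = 6, b = -1, c = 4, d = -1/2.
So P(x) = 6x^3 - x^2 + 4x - 1/2.
Check: P(5) = 1489/2. ✓

P(x) = 6x^3 - x^2 + 4x - 1/2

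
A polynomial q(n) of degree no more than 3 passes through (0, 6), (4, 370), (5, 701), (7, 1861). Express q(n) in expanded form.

Write q(n) = an^3 + bn^2 + cn + d. Substituting each data point gives a linear system:
  d = 6
  64a + 16b + 4c + d = 370
  125a + 25b + 5c + d = 701
  343a + 49b + 7c + d = 1861
Solving the system yields a = 5, b = 3, c = -1, d = 6.
So q(n) = 5n^3 + 3n^2 - n + 6.
Check: q(4) = 370. ✓

q(n) = 5n^3 + 3n^2 - n + 6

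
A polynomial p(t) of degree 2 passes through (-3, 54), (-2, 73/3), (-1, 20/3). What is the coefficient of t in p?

Write p(t) = at^2 + bt + c. Substituting each data point gives a linear system:
  9a - 3b + c = 54
  4a - 2b + c = 73/3
  a - b + c = 20/3
Solving the system yields a = 6, b = 1/3, c = 1.
So p(t) = 6t^2 + (1/3)t + 1.
The coefficient of t is 1/3.

1/3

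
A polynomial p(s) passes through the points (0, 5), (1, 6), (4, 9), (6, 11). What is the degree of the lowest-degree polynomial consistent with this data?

1

Divided differences on the nodes 0, 1, 4, 6:
  order 0: 5  6  9  11
  order 1: 1  1  1
  order 2: 0  0
  order 3: 0
The order-1 divided differences are all 1 (nonzero) and every higher order vanishes, so the data lies on a polynomial of degree exactly 1.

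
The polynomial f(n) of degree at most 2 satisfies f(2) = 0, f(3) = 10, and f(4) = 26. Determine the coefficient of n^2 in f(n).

3

Write f(n) = an^2 + bn + c. Substituting each data point gives a linear system:
  4a + 2b + c = 0
  9a + 3b + c = 10
  16a + 4b + c = 26
Solving the system yields a = 3, b = -5, c = -2.
So f(n) = 3n² - 5n - 2.
The leading coefficient is 3.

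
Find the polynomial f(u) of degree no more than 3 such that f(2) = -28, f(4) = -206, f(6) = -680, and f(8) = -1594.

f(u) = -3u^3 - u^2 + u - 2

Using the Lagrange interpolation formula with nodes 2, 4, 6, 8:
  L_0(u) = (u - 4)(u - 6)(u - 8) / -48
  L_1(u) = (u - 2)(u - 6)(u - 8) / 16
  L_2(u) = (u - 2)(u - 4)(u - 8) / -16
  L_3(u) = (u - 2)(u - 4)(u - 6) / 48
Then f(u) = -28·L_0(u) - 206·L_1(u) - 680·L_2(u) - 1594·L_3(u).
Expanding and collecting terms gives f(u) = -3u^3 - u^2 + u - 2.
Check: f(4) = -206. ✓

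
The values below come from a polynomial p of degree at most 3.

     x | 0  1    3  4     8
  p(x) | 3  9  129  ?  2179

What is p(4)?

291

The 4 known points determine the degree-3 polynomial uniquely.
Write p(x) = ax^3 + bx^2 + cx + d. Substituting each data point gives a linear system:
  d = 3
  a + b + c + d = 9
  27a + 9b + 3c + d = 129
  512a + 64b + 8c + d = 2179
Solving the system yields a = 4, b = 2, c = 0, d = 3.
So p(x) = 4x³ + 2x² + 3.
Then p(4) = 291.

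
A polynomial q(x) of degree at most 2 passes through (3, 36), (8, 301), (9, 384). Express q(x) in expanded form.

Write q(x) = ax^2 + bx + c. Substituting each data point gives a linear system:
  9a + 3b + c = 36
  64a + 8b + c = 301
  81a + 9b + c = 384
Solving the system yields a = 5, b = -2, c = -3.
So q(x) = 5x^2 - 2x - 3.
Check: q(8) = 301. ✓

q(x) = 5x^2 - 2x - 3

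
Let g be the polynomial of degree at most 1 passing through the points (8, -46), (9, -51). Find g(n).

g(n) = -5n - 6

Write g(n) = an + b. Substituting each data point gives a linear system:
  8a + b = -46
  9a + b = -51
Solving the system yields a = -5, b = -6.
So g(n) = -5n - 6.
Check: g(9) = -51. ✓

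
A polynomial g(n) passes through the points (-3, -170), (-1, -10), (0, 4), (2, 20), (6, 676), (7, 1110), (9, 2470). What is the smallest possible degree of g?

3

Divided differences on the nodes -3, -1, 0, 2, 6, 7, 9:
  order 0: -170  -10  4  20  676  1110  2470
  order 1: 80  14  8  164  434  680
  order 2: -22  -2  26  54  82
  order 3: 4  4  4  4
  order 4: 0  0  0
  order 5: 0  0
  order 6: 0
The order-3 divided differences are all 4 (nonzero) and every higher order vanishes, so the data lies on a polynomial of degree exactly 3.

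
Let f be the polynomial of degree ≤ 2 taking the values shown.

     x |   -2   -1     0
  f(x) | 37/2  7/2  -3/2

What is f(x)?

Write f(x) = ax^2 + bx + c. Substituting each data point gives a linear system:
  4a - 2b + c = 37/2
  a - b + c = 7/2
  c = -3/2
Solving the system yields a = 5, b = 0, c = -3/2.
So f(x) = 5x² - 3/2.
Check: f(-1) = 7/2. ✓

f(x) = 5x^2 - 3/2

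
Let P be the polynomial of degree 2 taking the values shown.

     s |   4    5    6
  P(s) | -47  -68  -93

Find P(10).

-233

Using the Lagrange interpolation formula with nodes 4, 5, 6:
  L_0(s) = (s - 5)(s - 6) / 2
  L_1(s) = (s - 4)(s - 6) / -1
  L_2(s) = (s - 4)(s - 5) / 2
Then P(s) = -47·L_0(s) - 68·L_1(s) - 93·L_2(s).
Expanding and collecting terms gives P(s) = -2s^2 - 3s - 3.
Evaluating at s = 10: P(10) = -233.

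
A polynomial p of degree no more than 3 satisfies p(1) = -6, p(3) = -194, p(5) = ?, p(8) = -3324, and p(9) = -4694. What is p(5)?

The 4 known points determine the degree-3 polynomial uniquely.
Write p(u) = au^3 + bu^2 + cu + d. Substituting each data point gives a linear system:
  a + b + c + d = -6
  27a + 9b + 3c + d = -194
  512a + 64b + 8c + d = -3324
  729a + 81b + 9c + d = -4694
Solving the system yields a = -6, b = -4, c = 0, d = 4.
So p(u) = -6u^3 - 4u^2 + 4.
Then p(5) = -846.

-846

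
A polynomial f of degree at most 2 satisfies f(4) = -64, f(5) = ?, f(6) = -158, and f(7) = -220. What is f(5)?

On equispaced nodes a degree-2 polynomial has vanishing third forward difference, so
  - f(4) + 3·f(5) - 3·f(6) + f(7) = 0.
Substituting the known values and solving for f(5):
  3·f(5) = -318
  f(5) = -106.

-106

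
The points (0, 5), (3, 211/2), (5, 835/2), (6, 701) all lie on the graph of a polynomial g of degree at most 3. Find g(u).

Write g(u) = au^3 + bu^2 + cu + d. Substituting each data point gives a linear system:
  d = 5
  27a + 9b + 3c + d = 211/2
  125a + 25b + 5c + d = 835/2
  216a + 36b + 6c + d = 701
Solving the system yields a = 3, b = 1/2, c = 5, d = 5.
So g(u) = 3u³ + (1/2)u² + 5u + 5.
Check: g(6) = 701. ✓

g(u) = 3u^3 + (1/2)u^2 + 5u + 5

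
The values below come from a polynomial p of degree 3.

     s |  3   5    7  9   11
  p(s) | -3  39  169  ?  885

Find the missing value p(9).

The 4 known points determine the degree-3 polynomial uniquely.
Write p(s) = as^3 + bs^2 + cs + d. Substituting each data point gives a linear system:
  27a + 9b + 3c + d = -3
  125a + 25b + 5c + d = 39
  343a + 49b + 7c + d = 169
  1331a + 121b + 11c + d = 885
Solving the system yields a = 1, b = -4, c = 4, d = -6.
So p(s) = s^3 - 4s^2 + 4s - 6.
Then p(9) = 435.

435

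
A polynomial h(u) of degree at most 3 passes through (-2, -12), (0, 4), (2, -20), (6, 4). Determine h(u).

h(u) = u^3 - 5u^2 - 6u + 4

Write h(u) = au^3 + bu^2 + cu + d. Substituting each data point gives a linear system:
  -8a + 4b - 2c + d = -12
  d = 4
  8a + 4b + 2c + d = -20
  216a + 36b + 6c + d = 4
Solving the system yields a = 1, b = -5, c = -6, d = 4.
So h(u) = u^3 - 5u^2 - 6u + 4.
Check: h(-2) = -12. ✓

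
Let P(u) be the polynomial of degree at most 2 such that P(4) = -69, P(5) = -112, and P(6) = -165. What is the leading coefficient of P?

-5

Write P(u) = au^2 + bu + c. Substituting each data point gives a linear system:
  16a + 4b + c = -69
  25a + 5b + c = -112
  36a + 6b + c = -165
Solving the system yields a = -5, b = 2, c = 3.
So P(u) = -5u^2 + 2u + 3.
The leading coefficient is -5.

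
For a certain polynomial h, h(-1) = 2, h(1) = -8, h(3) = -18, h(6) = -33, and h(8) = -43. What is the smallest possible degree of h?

1

Divided differences on the nodes -1, 1, 3, 6, 8:
  order 0: 2  -8  -18  -33  -43
  order 1: -5  -5  -5  -5
  order 2: 0  0  0
  order 3: 0  0
  order 4: 0
The order-1 divided differences are all -5 (nonzero) and every higher order vanishes, so the data lies on a polynomial of degree exactly 1.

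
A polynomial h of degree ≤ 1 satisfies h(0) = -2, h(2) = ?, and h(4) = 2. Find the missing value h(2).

0

The 2 known points determine the degree-1 polynomial uniquely.
Write h(u) = au + b. Substituting each data point gives a linear system:
  b = -2
  4a + b = 2
Solving the system yields a = 1, b = -2.
So h(u) = u - 2.
Then h(2) = 0.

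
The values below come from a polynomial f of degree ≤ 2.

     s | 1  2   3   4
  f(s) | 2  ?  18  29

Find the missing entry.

The 3 known points determine the degree-2 polynomial uniquely.
Write f(s) = as^2 + bs + c. Substituting each data point gives a linear system:
  a + b + c = 2
  9a + 3b + c = 18
  16a + 4b + c = 29
Solving the system yields a = 1, b = 4, c = -3.
So f(s) = s^2 + 4s - 3.
Then f(2) = 9.

9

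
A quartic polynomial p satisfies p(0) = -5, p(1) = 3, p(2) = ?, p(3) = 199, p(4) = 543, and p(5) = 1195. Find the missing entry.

On equispaced nodes a degree-4 polynomial has vanishing fifth forward difference, so
  - p(0) + 5·p(1) - 10·p(2) + 10·p(3) - 5·p(4) + p(5) = 0.
Substituting the known values and solving for p(2):
  -10·p(2) = -490
  p(2) = 49.

49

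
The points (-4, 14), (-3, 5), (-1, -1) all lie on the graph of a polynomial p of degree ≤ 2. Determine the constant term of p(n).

2

Write p(n) = an^2 + bn + c. Substituting each data point gives a linear system:
  16a - 4b + c = 14
  9a - 3b + c = 5
  a - b + c = -1
Solving the system yields a = 2, b = 5, c = 2.
So p(n) = 2n^2 + 5n + 2.
The constant term is 2.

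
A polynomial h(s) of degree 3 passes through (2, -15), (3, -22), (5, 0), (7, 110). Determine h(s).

Write h(s) = as^3 + bs^2 + cs + d. Substituting each data point gives a linear system:
  8a + 4b + 2c + d = -15
  27a + 9b + 3c + d = -22
  125a + 25b + 5c + d = 0
  343a + 49b + 7c + d = 110
Solving the system yields a = 1, b = -4, c = -6, d = 5.
So h(s) = s^3 - 4s^2 - 6s + 5.
Check: h(7) = 110. ✓

h(s) = s^3 - 4s^2 - 6s + 5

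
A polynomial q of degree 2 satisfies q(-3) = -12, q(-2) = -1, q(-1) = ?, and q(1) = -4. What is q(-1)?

4

The 3 known points determine the degree-2 polynomial uniquely.
Write q(s) = as^2 + bs + c. Substituting each data point gives a linear system:
  9a - 3b + c = -12
  4a - 2b + c = -1
  a + b + c = -4
Solving the system yields a = -3, b = -4, c = 3.
So q(s) = -3s^2 - 4s + 3.
Then q(-1) = 4.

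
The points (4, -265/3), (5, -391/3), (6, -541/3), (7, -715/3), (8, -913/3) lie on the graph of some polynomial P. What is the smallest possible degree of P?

Forward differences of the values at n = 4, 5, 6, 7, 8:
  P  : -265/3  -391/3  -541/3  -715/3  -913/3
  Δ  : -42  -50  -58  -66
  Δ^2: -8  -8  -8
  Δ^3: 0  0
  Δ^4: 0
The second differences are constant (-8) and nonzero, while all higher differences vanish, so the minimal degree is 2.

2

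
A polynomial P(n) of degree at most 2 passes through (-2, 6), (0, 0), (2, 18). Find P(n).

P(n) = 3n^2 + 3n

Using the Lagrange interpolation formula with nodes -2, 0, 2:
  L_0(n) = n(n - 2) / 8
  L_1(n) = (n + 2)(n - 2) / -4
  L_2(n) = (n + 2)n / 8
Then P(n) = 6·L_0(n) + 0·L_1(n) + 18·L_2(n).
Expanding and collecting terms gives P(n) = 3n^2 + 3n.
Check: P(0) = 0. ✓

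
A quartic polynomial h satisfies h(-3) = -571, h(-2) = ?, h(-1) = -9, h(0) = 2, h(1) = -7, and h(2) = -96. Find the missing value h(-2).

The 5 known points determine the degree-4 polynomial uniquely.
Write h(x) = ax^4 + bx^3 + cx^2 + dx + e. Substituting each data point gives a linear system:
  81a - 27b + 9c - 3d + e = -571
  a - b + c - d + e = -9
  e = 2
  a + b + c + d + e = -7
  16a + 8b + 4c + 2d + e = -96
Solving the system yields a = -6, b = 2, c = -4, d = -1, e = 2.
So h(x) = -6x^4 + 2x^3 - 4x^2 - x + 2.
Then h(-2) = -124.

-124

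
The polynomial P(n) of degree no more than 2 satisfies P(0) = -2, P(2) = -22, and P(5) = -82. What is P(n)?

Write P(n) = an^2 + bn + c. Substituting each data point gives a linear system:
  c = -2
  4a + 2b + c = -22
  25a + 5b + c = -82
Solving the system yields a = -2, b = -6, c = -2.
So P(n) = -2n^2 - 6n - 2.
Check: P(0) = -2. ✓

P(n) = -2n^2 - 6n - 2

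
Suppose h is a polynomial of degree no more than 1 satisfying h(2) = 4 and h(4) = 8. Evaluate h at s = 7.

Write h(s) = as + b. Substituting each data point gives a linear system:
  2a + b = 4
  4a + b = 8
Solving the system yields a = 2, b = 0.
So h(s) = 2s.
Then h(7) = 14.

14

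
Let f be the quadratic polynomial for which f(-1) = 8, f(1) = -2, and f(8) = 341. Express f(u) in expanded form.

f(u) = 6u^2 - 5u - 3

Write f(u) = au^2 + bu + c. Substituting each data point gives a linear system:
  a - b + c = 8
  a + b + c = -2
  64a + 8b + c = 341
Solving the system yields a = 6, b = -5, c = -3.
So f(u) = 6u^2 - 5u - 3.
Check: f(8) = 341. ✓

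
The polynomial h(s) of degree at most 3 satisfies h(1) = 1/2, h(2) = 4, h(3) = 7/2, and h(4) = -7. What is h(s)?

Write h(s) = as^3 + bs^2 + cs + d. Substituting each data point gives a linear system:
  a + b + c + d = 1/2
  8a + 4b + 2c + d = 4
  27a + 9b + 3c + d = 7/2
  64a + 16b + 4c + d = -7
Solving the system yields a = -1, b = 4, c = -3/2, d = -1.
So h(s) = -s^3 + 4s^2 - (3/2)s - 1.
Check: h(3) = 7/2. ✓

h(s) = -s^3 + 4s^2 - (3/2)s - 1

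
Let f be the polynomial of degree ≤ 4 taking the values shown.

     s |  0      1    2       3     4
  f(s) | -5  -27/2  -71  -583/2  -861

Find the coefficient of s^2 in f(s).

Write f(s) = as^4 + bs^3 + cs^2 + ds + e. Substituting each data point gives a linear system:
  e = -5
  a + b + c + d + e = -27/2
  16a + 8b + 4c + 2d + e = -71
  81a + 27b + 9c + 3d + e = -583/2
  256a + 64b + 16c + 4d + e = -861
Solving the system yields a = -3, b = -1, c = -1/2, d = -4, e = -5.
So f(s) = -3s^4 - s^3 - (1/2)s^2 - 4s - 5.
The coefficient of s^2 is -1/2.

-1/2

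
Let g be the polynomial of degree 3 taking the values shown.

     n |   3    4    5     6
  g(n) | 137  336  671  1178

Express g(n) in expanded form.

g(n) = 6n^3 - 4n^2 + 5n - 4

Using the Lagrange interpolation formula with nodes 3, 4, 5, 6:
  L_0(n) = (n - 4)(n - 5)(n - 6) / -6
  L_1(n) = (n - 3)(n - 5)(n - 6) / 2
  L_2(n) = (n - 3)(n - 4)(n - 6) / -2
  L_3(n) = (n - 3)(n - 4)(n - 5) / 6
Then g(n) = 137·L_0(n) + 336·L_1(n) + 671·L_2(n) + 1178·L_3(n).
Expanding and collecting terms gives g(n) = 6n^3 - 4n^2 + 5n - 4.
Check: g(3) = 137. ✓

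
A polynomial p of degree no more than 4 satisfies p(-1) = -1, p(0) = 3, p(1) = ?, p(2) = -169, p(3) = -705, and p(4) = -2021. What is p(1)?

On equispaced nodes a degree-4 polynomial has vanishing fifth forward difference, so
  - p(-1) + 5·p(0) - 10·p(1) + 10·p(2) - 5·p(3) + p(4) = 0.
Substituting the known values and solving for p(1):
  -10·p(1) = 170
  p(1) = -17.

-17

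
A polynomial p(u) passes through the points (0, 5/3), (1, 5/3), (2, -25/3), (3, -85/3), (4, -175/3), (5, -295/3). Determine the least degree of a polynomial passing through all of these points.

2

Forward differences of the values at u = 0, 1, 2, 3, 4, 5:
  p  : 5/3  5/3  -25/3  -85/3  -175/3  -295/3
  Δ  : 0  -10  -20  -30  -40
  Δ^2: -10  -10  -10  -10
  Δ^3: 0  0  0
  Δ^4: 0  0
  Δ^5: 0
The second differences are constant (-10) and nonzero, while all higher differences vanish, so the minimal degree is 2.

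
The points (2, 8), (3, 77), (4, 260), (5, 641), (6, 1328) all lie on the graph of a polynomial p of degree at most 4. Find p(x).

Write p(x) = ax^4 + bx^3 + cx^2 + dx + e. Substituting each data point gives a linear system:
  16a + 8b + 4c + 2d + e = 8
  81a + 27b + 9c + 3d + e = 77
  256a + 64b + 16c + 4d + e = 260
  625a + 125b + 25c + 5d + e = 641
  1296a + 216b + 36c + 6d + e = 1328
Solving the system yields a = 1, b = 0, c = 2, d = -6, e = -4.
So p(x) = x⁴ + 2x² - 6x - 4.
Check: p(6) = 1328. ✓

p(x) = x^4 + 2x^2 - 6x - 4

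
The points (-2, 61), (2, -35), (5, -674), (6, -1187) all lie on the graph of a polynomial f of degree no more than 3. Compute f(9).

Using the Lagrange interpolation formula with nodes -2, 2, 5, 6:
  L_0(s) = (s - 2)(s - 5)(s - 6) / -224
  L_1(s) = (s + 2)(s - 5)(s - 6) / 48
  L_2(s) = (s + 2)(s - 2)(s - 6) / -21
  L_3(s) = (s + 2)(s - 2)(s - 5) / 32
Then f(s) = 61·L_0(s) - 35·L_1(s) - 674·L_2(s) - 1187·L_3(s).
Expanding and collecting terms gives f(s) = -6s³ + 3s² + 1.
Evaluating at s = 9: f(9) = -4130.

-4130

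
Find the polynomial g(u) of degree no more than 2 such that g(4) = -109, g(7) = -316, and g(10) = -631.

g(u) = -6u^2 - 3u - 1

Write g(u) = au^2 + bu + c. Substituting each data point gives a linear system:
  16a + 4b + c = -109
  49a + 7b + c = -316
  100a + 10b + c = -631
Solving the system yields a = -6, b = -3, c = -1.
So g(u) = -6u^2 - 3u - 1.
Check: g(7) = -316. ✓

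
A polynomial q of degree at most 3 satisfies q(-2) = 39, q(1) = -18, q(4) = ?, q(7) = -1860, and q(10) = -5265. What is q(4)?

-381

On equispaced nodes a degree-3 polynomial has vanishing fourth forward difference, so
  q(-2) - 4·q(1) + 6·q(4) - 4·q(7) + q(10) = 0.
Substituting the known values and solving for q(4):
  6·q(4) = -2286
  q(4) = -381.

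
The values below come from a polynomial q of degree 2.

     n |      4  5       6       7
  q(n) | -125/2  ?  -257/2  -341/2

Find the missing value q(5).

On equispaced nodes a degree-2 polynomial has vanishing third forward difference, so
  - q(4) + 3·q(5) - 3·q(6) + q(7) = 0.
Substituting the known values and solving for q(5):
  3·q(5) = -555/2
  q(5) = -185/2.

-185/2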